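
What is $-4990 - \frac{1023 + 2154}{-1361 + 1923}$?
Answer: $- \frac{2807557}{562} \approx -4995.7$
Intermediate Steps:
$-4990 - \frac{1023 + 2154}{-1361 + 1923} = -4990 - \frac{3177}{562} = - \frac{2807557}{562}$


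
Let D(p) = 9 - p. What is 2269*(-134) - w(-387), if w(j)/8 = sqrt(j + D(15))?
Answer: -304046 - 8*I*sqrt(393) ≈ -3.0405e+5 - 158.59*I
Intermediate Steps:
w(j) = 8*sqrt(-6 + j) (w(j) = 8*sqrt(j + (9 - 1*15)) = 8*sqrt(j + (9 - 15)) = 8*sqrt(j - 6) = 8*sqrt(-6 + j))
2269*(-134) - w(-387) = 2269*(-134) - 8*sqrt(-6 - 387) = -304046 - 8*sqrt(-393) = -304046 - 8*I*sqrt(393)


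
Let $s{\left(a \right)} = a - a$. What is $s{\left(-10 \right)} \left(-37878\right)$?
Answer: $0$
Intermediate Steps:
$s{\left(a \right)} = 0$
$s{\left(-10 \right)} \left(-37878\right) = 0 \left(-37878\right) = 0$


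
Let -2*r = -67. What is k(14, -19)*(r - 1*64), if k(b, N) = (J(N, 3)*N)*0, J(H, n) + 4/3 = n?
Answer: 0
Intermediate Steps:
r = 67/2 (r = -½*(-67) = 67/2 ≈ 33.500)
J(H, n) = -4/3 + n
k(b, N) = 0 (k(b, N) = ((-4/3 + 3)*N)*0 = (5*N/3)*0 = 0)
k(14, -19)*(r - 1*64) = 0*(67/2 - 1*64) = 0*(67/2 - 64) = 0*(-61/2) = 0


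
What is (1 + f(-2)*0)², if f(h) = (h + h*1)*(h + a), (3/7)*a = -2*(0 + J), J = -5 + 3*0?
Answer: 1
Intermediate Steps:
J = -5 (J = -5 + 0 = -5)
a = 70/3 (a = 7*(-2*(0 - 5))/3 = 7*(-2*(-5))/3 = (7/3)*10 = 70/3 ≈ 23.333)
f(h) = 2*h*(70/3 + h) (f(h) = (h + h*1)*(h + 70/3) = (h + h)*(70/3 + h) = (2*h)*(70/3 + h) = 2*h*(70/3 + h))
(1 + f(-2)*0)² = (1 + ((⅔)*(-2)*(70 + 3*(-2)))*0)² = (1 + ((⅔)*(-2)*(70 - 6))*0)² = (1 + ((⅔)*(-2)*64)*0)² = (1 - 256/3*0)² = (1 + 0)² = 1² = 1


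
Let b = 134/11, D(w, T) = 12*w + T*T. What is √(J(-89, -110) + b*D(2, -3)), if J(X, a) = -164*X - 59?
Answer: √14939 ≈ 122.23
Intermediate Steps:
J(X, a) = -59 - 164*X
D(w, T) = T² + 12*w (D(w, T) = 12*w + T² = T² + 12*w)
b = 134/11 (b = 134*(1/11) = 134/11 ≈ 12.182)
√(J(-89, -110) + b*D(2, -3)) = √((-59 - 164*(-89)) + 134*((-3)² + 12*2)/11) = √((-59 + 14596) + 134*(9 + 24)/11) = √(14537 + (134/11)*33) = √(14537 + 402) = √14939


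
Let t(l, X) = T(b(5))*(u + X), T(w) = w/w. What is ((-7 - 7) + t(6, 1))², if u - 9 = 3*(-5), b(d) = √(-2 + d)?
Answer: 361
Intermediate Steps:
u = -6 (u = 9 + 3*(-5) = 9 - 15 = -6)
T(w) = 1
t(l, X) = -6 + X (t(l, X) = 1*(-6 + X) = -6 + X)
((-7 - 7) + t(6, 1))² = ((-7 - 7) + (-6 + 1))² = (-14 - 5)² = (-19)² = 361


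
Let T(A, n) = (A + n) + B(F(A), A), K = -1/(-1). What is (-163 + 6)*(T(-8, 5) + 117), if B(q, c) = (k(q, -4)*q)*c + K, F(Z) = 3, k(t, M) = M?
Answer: -33127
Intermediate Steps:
K = 1 (K = -1*(-1) = 1)
B(q, c) = 1 - 4*c*q (B(q, c) = (-4*q)*c + 1 = -4*c*q + 1 = 1 - 4*c*q)
T(A, n) = 1 + n - 11*A (T(A, n) = (A + n) + (1 - 4*A*3) = (A + n) + (1 - 12*A) = 1 + n - 11*A)
(-163 + 6)*(T(-8, 5) + 117) = (-163 + 6)*((1 + 5 - 11*(-8)) + 117) = -157*((1 + 5 + 88) + 117) = -157*(94 + 117) = -157*211 = -33127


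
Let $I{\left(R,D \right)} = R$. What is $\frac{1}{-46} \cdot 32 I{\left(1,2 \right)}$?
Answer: $- \frac{16}{23} \approx -0.69565$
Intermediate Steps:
$\frac{1}{-46} \cdot 32 I{\left(1,2 \right)} = \frac{1}{-46} \cdot 32 \cdot 1 = \left(- \frac{1}{46}\right) 32 \cdot 1 = \left(- \frac{16}{23}\right) 1 = - \frac{16}{23}$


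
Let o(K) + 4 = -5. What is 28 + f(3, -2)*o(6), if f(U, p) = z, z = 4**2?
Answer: -116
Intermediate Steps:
o(K) = -9 (o(K) = -4 - 5 = -9)
z = 16
f(U, p) = 16
28 + f(3, -2)*o(6) = 28 + 16*(-9) = 28 - 144 = -116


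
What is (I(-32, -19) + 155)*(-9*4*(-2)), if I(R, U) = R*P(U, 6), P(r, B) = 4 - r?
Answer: -41832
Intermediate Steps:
I(R, U) = R*(4 - U)
(I(-32, -19) + 155)*(-9*4*(-2)) = (-32*(4 - 1*(-19)) + 155)*(-9*4*(-2)) = (-32*(4 + 19) + 155)*(-36*(-2)) = (-32*23 + 155)*72 = (-736 + 155)*72 = -581*72 = -41832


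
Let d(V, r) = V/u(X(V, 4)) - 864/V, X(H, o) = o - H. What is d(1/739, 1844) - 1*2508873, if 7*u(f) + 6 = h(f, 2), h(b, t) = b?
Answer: -4654958758/1479 ≈ -3.1474e+6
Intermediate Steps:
u(f) = -6/7 + f/7
d(V, r) = -864/V + V/(-2/7 - V/7) (d(V, r) = V/(-6/7 + (4 - V)/7) - 864/V = V/(-6/7 + (4/7 - V/7)) - 864/V = V/(-2/7 - V/7) - 864/V = -864/V + V/(-2/7 - V/7))
d(1/739, 1844) - 1*2508873 = (-1728 - 864/739 - 7*(1/739)²)/((1/739)*(2 + 1/739)) - 1*2508873 = (-1728 - 864*1/739 - 7*(1/739)²)/((1/739)*(2 + 1/739)) - 2508873 = 739*(-1728 - 864/739 - 7*1/546121)/(1479/739) - 2508873 = 739*(739/1479)*(-1728 - 864/739 - 7/546121) - 2508873 = 739*(739/1479)*(-944335591/546121) - 2508873 = -944335591/1479 - 2508873 = -4654958758/1479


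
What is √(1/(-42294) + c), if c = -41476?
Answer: I*√74191540357830/42294 ≈ 203.66*I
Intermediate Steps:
√(1/(-42294) + c) = √(1/(-42294) - 41476) = √(-1/42294 - 41476) = √(-1754185945/42294) = I*√74191540357830/42294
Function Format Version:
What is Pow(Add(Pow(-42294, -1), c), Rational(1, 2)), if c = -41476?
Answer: Mul(Rational(1, 42294), I, Pow(74191540357830, Rational(1, 2))) ≈ Mul(203.66, I)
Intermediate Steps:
Pow(Add(Pow(-42294, -1), c), Rational(1, 2)) = Pow(Add(Pow(-42294, -1), -41476), Rational(1, 2)) = Pow(Add(Rational(-1, 42294), -41476), Rational(1, 2)) = Pow(Rational(-1754185945, 42294), Rational(1, 2)) = Mul(Rational(1, 42294), I, Pow(74191540357830, Rational(1, 2)))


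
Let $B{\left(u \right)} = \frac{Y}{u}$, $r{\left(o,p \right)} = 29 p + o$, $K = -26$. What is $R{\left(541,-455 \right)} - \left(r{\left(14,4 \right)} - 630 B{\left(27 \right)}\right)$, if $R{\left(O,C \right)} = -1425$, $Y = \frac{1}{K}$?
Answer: $- \frac{60680}{39} \approx -1555.9$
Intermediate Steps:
$r{\left(o,p \right)} = o + 29 p$
$Y = - \frac{1}{26}$ ($Y = \frac{1}{-26} = - \frac{1}{26} \approx -0.038462$)
$B{\left(u \right)} = - \frac{1}{26 u}$
$R{\left(541,-455 \right)} - \left(r{\left(14,4 \right)} - 630 B{\left(27 \right)}\right) = -1425 - \left(\left(14 + 29 \cdot 4\right) - 630 \left(- \frac{1}{26 \cdot 27}\right)\right) = -1425 - \left(\left(14 + 116\right) - 630 \left(\left(- \frac{1}{26}\right) \frac{1}{27}\right)\right) = -1425 - \left(130 - - \frac{35}{39}\right) = -1425 - \left(130 + \frac{35}{39}\right) = -1425 - \frac{5105}{39} = - \frac{60680}{39}$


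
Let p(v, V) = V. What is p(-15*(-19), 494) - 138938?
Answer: -138444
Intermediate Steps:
p(-15*(-19), 494) - 138938 = 494 - 138938 = -138444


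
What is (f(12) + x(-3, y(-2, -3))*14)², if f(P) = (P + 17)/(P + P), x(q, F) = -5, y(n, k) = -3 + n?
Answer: 2725801/576 ≈ 4732.3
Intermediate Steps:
f(P) = (17 + P)/(2*P) (f(P) = (17 + P)/((2*P)) = (17 + P)*(1/(2*P)) = (17 + P)/(2*P))
(f(12) + x(-3, y(-2, -3))*14)² = ((½)*(17 + 12)/12 - 5*14)² = ((½)*(1/12)*29 - 70)² = (29/24 - 70)² = (-1651/24)² = 2725801/576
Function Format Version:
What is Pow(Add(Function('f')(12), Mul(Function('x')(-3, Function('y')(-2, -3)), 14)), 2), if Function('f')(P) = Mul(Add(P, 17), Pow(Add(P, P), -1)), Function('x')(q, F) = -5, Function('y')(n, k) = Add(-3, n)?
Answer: Rational(2725801, 576) ≈ 4732.3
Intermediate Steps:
Function('f')(P) = Mul(Rational(1, 2), Pow(P, -1), Add(17, P)) (Function('f')(P) = Mul(Add(17, P), Pow(Mul(2, P), -1)) = Mul(Add(17, P), Mul(Rational(1, 2), Pow(P, -1))) = Mul(Rational(1, 2), Pow(P, -1), Add(17, P)))
Pow(Add(Function('f')(12), Mul(Function('x')(-3, Function('y')(-2, -3)), 14)), 2) = Pow(Add(Mul(Rational(1, 2), Pow(12, -1), Add(17, 12)), Mul(-5, 14)), 2) = Pow(Add(Mul(Rational(1, 2), Rational(1, 12), 29), -70), 2) = Pow(Add(Rational(29, 24), -70), 2) = Pow(Rational(-1651, 24), 2) = Rational(2725801, 576)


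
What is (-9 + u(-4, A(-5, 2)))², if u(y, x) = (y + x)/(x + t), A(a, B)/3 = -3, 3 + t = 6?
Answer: 1681/36 ≈ 46.694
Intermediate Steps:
t = 3 (t = -3 + 6 = 3)
A(a, B) = -9 (A(a, B) = 3*(-3) = -9)
u(y, x) = (x + y)/(3 + x) (u(y, x) = (y + x)/(x + 3) = (x + y)/(3 + x))
(-9 + u(-4, A(-5, 2)))² = (-9 + (-9 - 4)/(3 - 9))² = (-9 - 13/(-6))² = (-9 - ⅙*(-13))² = (-9 + 13/6)² = (-41/6)² = 1681/36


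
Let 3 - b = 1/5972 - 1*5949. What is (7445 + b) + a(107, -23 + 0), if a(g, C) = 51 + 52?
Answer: 80621999/5972 ≈ 13500.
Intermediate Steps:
a(g, C) = 103
b = 35545343/5972 (b = 3 - (1/5972 - 1*5949) = 3 - (1/5972 - 5949) = 3 - 1*(-35527427/5972) = 3 + 35527427/5972 = 35545343/5972 ≈ 5952.0)
(7445 + b) + a(107, -23 + 0) = (7445 + 35545343/5972) + 103 = 80006883/5972 + 103 = 80621999/5972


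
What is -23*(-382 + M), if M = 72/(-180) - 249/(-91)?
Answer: 3973181/455 ≈ 8732.3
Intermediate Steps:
M = 1063/455 (M = 72*(-1/180) - 249*(-1/91) = -⅖ + 249/91 = 1063/455 ≈ 2.3363)
-23*(-382 + M) = -23*(-382 + 1063/455) = -23*(-172747/455) = 3973181/455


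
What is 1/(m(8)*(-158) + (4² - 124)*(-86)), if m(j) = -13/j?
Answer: 4/38179 ≈ 0.00010477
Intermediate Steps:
1/(m(8)*(-158) + (4² - 124)*(-86)) = 1/(-13/8*(-158) + (4² - 124)*(-86)) = 1/(-13*⅛*(-158) + (16 - 124)*(-86)) = 1/(-13/8*(-158) - 108*(-86)) = 1/(1027/4 + 9288) = 1/(38179/4) = 4/38179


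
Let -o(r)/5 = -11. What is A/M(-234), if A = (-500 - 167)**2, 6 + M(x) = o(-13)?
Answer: 444889/49 ≈ 9079.4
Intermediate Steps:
o(r) = 55 (o(r) = -5*(-11) = 55)
M(x) = 49 (M(x) = -6 + 55 = 49)
A = 444889 (A = (-667)**2 = 444889)
A/M(-234) = 444889/49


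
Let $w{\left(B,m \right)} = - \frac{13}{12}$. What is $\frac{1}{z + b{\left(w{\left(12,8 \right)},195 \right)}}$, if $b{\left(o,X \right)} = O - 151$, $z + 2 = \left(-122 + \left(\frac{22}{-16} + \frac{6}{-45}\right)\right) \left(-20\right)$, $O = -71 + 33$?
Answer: $\frac{6}{13675} \approx 0.00043876$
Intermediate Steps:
$w{\left(B,m \right)} = - \frac{13}{12}$ ($w{\left(B,m \right)} = \left(-13\right) \frac{1}{12} = - \frac{13}{12}$)
$O = -38$
$z = \frac{14809}{6}$ ($z = -2 + \left(-122 + \left(\frac{22}{-16} + \frac{6}{-45}\right)\right) \left(-20\right) = -2 + \left(-122 + \left(22 \left(- \frac{1}{16}\right) + 6 \left(- \frac{1}{45}\right)\right)\right) \left(-20\right) = -2 + \left(-122 - \frac{181}{120}\right) \left(-20\right) = -2 - - \frac{14821}{6} = -2 + \frac{14821}{6} = \frac{14809}{6} \approx 2468.2$)
$b{\left(o,X \right)} = -189$ ($b{\left(o,X \right)} = -38 - 151 = -189$)
$\frac{1}{z + b{\left(w{\left(12,8 \right)},195 \right)}} = \frac{1}{\frac{14809}{6} - 189} = \frac{1}{\frac{13675}{6}} = \frac{6}{13675}$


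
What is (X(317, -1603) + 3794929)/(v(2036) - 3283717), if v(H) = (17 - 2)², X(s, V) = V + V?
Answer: -3791723/3283492 ≈ -1.1548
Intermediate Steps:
X(s, V) = 2*V
v(H) = 225 (v(H) = 15² = 225)
(X(317, -1603) + 3794929)/(v(2036) - 3283717) = (2*(-1603) + 3794929)/(225 - 3283717) = (-3206 + 3794929)/(-3283492) = 3791723*(-1/3283492) = -3791723/3283492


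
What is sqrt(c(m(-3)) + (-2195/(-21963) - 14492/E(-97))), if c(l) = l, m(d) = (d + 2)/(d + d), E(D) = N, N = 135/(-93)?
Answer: sqrt(481584417701290)/219630 ≈ 99.918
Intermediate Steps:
N = -45/31 (N = 135*(-1/93) = -45/31 ≈ -1.4516)
E(D) = -45/31
m(d) = (2 + d)/(2*d) (m(d) = (2 + d)/((2*d)) = (2 + d)*(1/(2*d)) = (2 + d)/(2*d))
sqrt(c(m(-3)) + (-2195/(-21963) - 14492/E(-97))) = sqrt((1/2)*(2 - 3)/(-3) + (-2195/(-21963) - 14492/(-45/31))) = sqrt((1/2)*(-1/3)*(-1) + (-2195*(-1/21963) - 14492*(-31/45))) = sqrt(1/6 + (2195/21963 + 449252/45)) = sqrt(1/6 + 3289006817/329445) = sqrt(6578123449/658890) = sqrt(481584417701290)/219630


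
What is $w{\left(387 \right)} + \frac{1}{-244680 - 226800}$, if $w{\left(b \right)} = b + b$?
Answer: $\frac{364925519}{471480} \approx 774.0$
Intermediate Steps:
$w{\left(b \right)} = 2 b$
$w{\left(387 \right)} + \frac{1}{-244680 - 226800} = 2 \cdot 387 + \frac{1}{-244680 - 226800} = 774 + \frac{1}{-471480} = 774 - \frac{1}{471480} = \frac{364925519}{471480}$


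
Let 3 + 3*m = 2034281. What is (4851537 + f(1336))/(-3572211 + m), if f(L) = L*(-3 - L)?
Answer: -9187899/8682355 ≈ -1.0582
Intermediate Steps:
m = 2034278/3 (m = -1 + (⅓)*2034281 = -1 + 2034281/3 = 2034278/3 ≈ 6.7809e+5)
(4851537 + f(1336))/(-3572211 + m) = (4851537 - 1*1336*(3 + 1336))/(-3572211 + 2034278/3) = (4851537 - 1*1336*1339)/(-8682355/3) = (4851537 - 1788904)*(-3/8682355) = 3062633*(-3/8682355) = -9187899/8682355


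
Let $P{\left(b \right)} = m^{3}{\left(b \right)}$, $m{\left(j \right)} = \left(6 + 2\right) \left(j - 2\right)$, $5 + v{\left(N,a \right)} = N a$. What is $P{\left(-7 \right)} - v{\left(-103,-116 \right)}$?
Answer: $-385191$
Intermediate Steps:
$v{\left(N,a \right)} = -5 + N a$
$m{\left(j \right)} = -16 + 8 j$ ($m{\left(j \right)} = 8 \left(j - 2\right) = 8 \left(-2 + j\right) = -16 + 8 j$)
$P{\left(b \right)} = \left(-16 + 8 b\right)^{3}$
$P{\left(-7 \right)} - v{\left(-103,-116 \right)} = 512 \left(-2 - 7\right)^{3} - \left(-5 - -11948\right) = 512 \left(-9\right)^{3} - \left(-5 + 11948\right) = 512 \left(-729\right) - 11943 = -373248 - 11943 = -385191$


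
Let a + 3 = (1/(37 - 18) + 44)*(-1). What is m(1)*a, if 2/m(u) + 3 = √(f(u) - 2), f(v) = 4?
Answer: 5364/133 + 1788*√2/133 ≈ 59.343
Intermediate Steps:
a = -894/19 (a = -3 + (1/(37 - 18) + 44)*(-1) = -3 + (1/19 + 44)*(-1) = -3 + (837/19)*(-1) = -3 - 837/19 = -894/19 ≈ -47.053)
m(u) = 2/(-3 + √2) (m(u) = 2/(-3 + √(4 - 2)) = 2/(-3 + √2))
m(1)*a = (-6/7 - 2*√2/7)*(-894/19) = 5364/133 + 1788*√2/133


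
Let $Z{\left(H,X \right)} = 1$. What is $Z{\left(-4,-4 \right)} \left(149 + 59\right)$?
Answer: $208$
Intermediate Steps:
$Z{\left(-4,-4 \right)} \left(149 + 59\right) = 1 \left(149 + 59\right) = 1 \cdot 208 = 208$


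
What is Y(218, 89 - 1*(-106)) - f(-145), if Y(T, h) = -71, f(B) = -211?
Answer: 140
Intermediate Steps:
Y(218, 89 - 1*(-106)) - f(-145) = -71 - 1*(-211) = -71 + 211 = 140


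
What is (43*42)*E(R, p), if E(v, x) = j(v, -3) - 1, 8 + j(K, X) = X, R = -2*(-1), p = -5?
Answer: -21672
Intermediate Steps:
R = 2
j(K, X) = -8 + X
E(v, x) = -12 (E(v, x) = (-8 - 3) - 1 = -11 - 1 = -12)
(43*42)*E(R, p) = (43*42)*(-12) = 1806*(-12) = -21672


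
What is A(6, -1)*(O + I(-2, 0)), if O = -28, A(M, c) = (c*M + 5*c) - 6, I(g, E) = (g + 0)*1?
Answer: 510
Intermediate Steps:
I(g, E) = g (I(g, E) = g*1 = g)
A(M, c) = -6 + 5*c + M*c (A(M, c) = (M*c + 5*c) - 6 = (5*c + M*c) - 6 = -6 + 5*c + M*c)
A(6, -1)*(O + I(-2, 0)) = (-6 + 5*(-1) + 6*(-1))*(-28 - 2) = (-6 - 5 - 6)*(-30) = -17*(-30) = 510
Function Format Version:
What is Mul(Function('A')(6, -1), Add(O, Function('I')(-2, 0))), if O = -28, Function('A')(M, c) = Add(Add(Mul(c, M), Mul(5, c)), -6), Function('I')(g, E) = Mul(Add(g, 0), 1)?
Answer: 510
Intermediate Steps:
Function('I')(g, E) = g (Function('I')(g, E) = Mul(g, 1) = g)
Function('A')(M, c) = Add(-6, Mul(5, c), Mul(M, c)) (Function('A')(M, c) = Add(Add(Mul(M, c), Mul(5, c)), -6) = Add(Add(Mul(5, c), Mul(M, c)), -6) = Add(-6, Mul(5, c), Mul(M, c)))
Mul(Function('A')(6, -1), Add(O, Function('I')(-2, 0))) = Mul(Add(-6, Mul(5, -1), Mul(6, -1)), Add(-28, -2)) = Mul(Add(-6, -5, -6), -30) = Mul(-17, -30) = 510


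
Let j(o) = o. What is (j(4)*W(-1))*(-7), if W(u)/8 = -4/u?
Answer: -896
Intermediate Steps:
W(u) = -32/u (W(u) = 8*(-4/u) = -32/u)
(j(4)*W(-1))*(-7) = (4*(-32/(-1)))*(-7) = (4*(-32*(-1)))*(-7) = (4*32)*(-7) = 128*(-7) = -896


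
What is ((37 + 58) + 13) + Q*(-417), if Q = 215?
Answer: -89547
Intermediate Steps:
((37 + 58) + 13) + Q*(-417) = ((37 + 58) + 13) + 215*(-417) = (95 + 13) - 89655 = 108 - 89655 = -89547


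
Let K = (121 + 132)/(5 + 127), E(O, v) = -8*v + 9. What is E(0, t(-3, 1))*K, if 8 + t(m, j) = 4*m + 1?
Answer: 3703/12 ≈ 308.58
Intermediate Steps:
t(m, j) = -7 + 4*m (t(m, j) = -8 + (4*m + 1) = -8 + (1 + 4*m) = -7 + 4*m)
E(O, v) = 9 - 8*v
K = 23/12 (K = 253/132 = 253*(1/132) = 23/12 ≈ 1.9167)
E(0, t(-3, 1))*K = (9 - 8*(-7 + 4*(-3)))*(23/12) = (9 - 8*(-7 - 12))*(23/12) = (9 - 8*(-19))*(23/12) = (9 + 152)*(23/12) = 161*(23/12) = 3703/12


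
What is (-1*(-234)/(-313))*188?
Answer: -43992/313 ≈ -140.55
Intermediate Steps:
(-1*(-234)/(-313))*188 = (234*(-1/313))*188 = -234/313*188 = -43992/313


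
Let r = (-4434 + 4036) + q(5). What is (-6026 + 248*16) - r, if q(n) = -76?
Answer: -1584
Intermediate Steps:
r = -474 (r = (-4434 + 4036) - 76 = -398 - 76 = -474)
(-6026 + 248*16) - r = (-6026 + 248*16) - 1*(-474) = (-6026 + 3968) + 474 = -2058 + 474 = -1584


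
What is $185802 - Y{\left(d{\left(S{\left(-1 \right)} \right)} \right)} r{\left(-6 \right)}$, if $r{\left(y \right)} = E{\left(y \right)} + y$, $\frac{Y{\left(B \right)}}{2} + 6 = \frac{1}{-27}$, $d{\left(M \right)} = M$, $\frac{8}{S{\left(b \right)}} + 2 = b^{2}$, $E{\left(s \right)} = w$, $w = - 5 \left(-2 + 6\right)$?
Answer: $\frac{5008178}{27} \approx 1.8549 \cdot 10^{5}$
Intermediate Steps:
$w = -20$ ($w = \left(-5\right) 4 = -20$)
$E{\left(s \right)} = -20$
$S{\left(b \right)} = \frac{8}{-2 + b^{2}}$
$Y{\left(B \right)} = - \frac{326}{27}$ ($Y{\left(B \right)} = -12 + \frac{2}{-27} = -12 + 2 \left(- \frac{1}{27}\right) = -12 - \frac{2}{27} = - \frac{326}{27}$)
$r{\left(y \right)} = -20 + y$
$185802 - Y{\left(d{\left(S{\left(-1 \right)} \right)} \right)} r{\left(-6 \right)} = 185802 - - \frac{326 \left(-20 - 6\right)}{27} = 185802 - \left(- \frac{326}{27}\right) \left(-26\right) = 185802 - \frac{8476}{27} = \frac{5008178}{27}$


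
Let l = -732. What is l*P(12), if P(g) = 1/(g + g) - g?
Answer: 17507/2 ≈ 8753.5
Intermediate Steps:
P(g) = 1/(2*g) - g
l*P(12) = -732*((½)/12 - 1*12) = -732*((½)*(1/12) - 12) = -732*(1/24 - 12) = -732*(-287/24) = 17507/2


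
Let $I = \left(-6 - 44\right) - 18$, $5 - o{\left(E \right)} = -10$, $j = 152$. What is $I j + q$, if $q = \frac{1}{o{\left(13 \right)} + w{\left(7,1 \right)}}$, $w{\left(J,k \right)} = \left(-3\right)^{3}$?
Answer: $- \frac{124033}{12} \approx -10336.0$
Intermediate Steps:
$o{\left(E \right)} = 15$ ($o{\left(E \right)} = 5 - -10 = 5 + 10 = 15$)
$w{\left(J,k \right)} = -27$
$q = - \frac{1}{12}$ ($q = \frac{1}{15 - 27} = \frac{1}{-12} = - \frac{1}{12} \approx -0.083333$)
$I = -68$ ($I = -50 - 18 = -68$)
$I j + q = \left(-68\right) 152 - \frac{1}{12} = -10336 - \frac{1}{12} = - \frac{124033}{12}$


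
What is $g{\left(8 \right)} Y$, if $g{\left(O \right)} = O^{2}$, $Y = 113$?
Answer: $7232$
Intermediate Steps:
$g{\left(8 \right)} Y = 8^{2} \cdot 113 = 64 \cdot 113 = 7232$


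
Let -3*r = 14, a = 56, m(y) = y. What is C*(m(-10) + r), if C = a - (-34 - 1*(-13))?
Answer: -3388/3 ≈ -1129.3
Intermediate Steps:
C = 77 (C = 56 - (-34 - 1*(-13)) = 56 - (-34 + 13) = 56 - 1*(-21) = 56 + 21 = 77)
r = -14/3 (r = -⅓*14 = -14/3 ≈ -4.6667)
C*(m(-10) + r) = 77*(-10 - 14/3) = 77*(-44/3) = -3388/3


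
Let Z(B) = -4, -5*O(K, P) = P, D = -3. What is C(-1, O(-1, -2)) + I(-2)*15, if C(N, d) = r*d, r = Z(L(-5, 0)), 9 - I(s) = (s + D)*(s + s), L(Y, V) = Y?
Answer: -833/5 ≈ -166.60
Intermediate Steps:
O(K, P) = -P/5
I(s) = 9 - 2*s*(-3 + s) (I(s) = 9 - (s - 3)*(s + s) = 9 - (-3 + s)*2*s = 9 - 2*s*(-3 + s))
r = -4
C(N, d) = -4*d
C(-1, O(-1, -2)) + I(-2)*15 = -(-4)*(-2)/5 + (9 - 2*(-2)² + 6*(-2))*15 = -4*⅖ + (9 - 2*4 - 12)*15 = -8/5 + (9 - 8 - 12)*15 = -8/5 - 11*15 = -8/5 - 165 = -833/5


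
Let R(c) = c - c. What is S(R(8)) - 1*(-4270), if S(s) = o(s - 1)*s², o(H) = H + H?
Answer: 4270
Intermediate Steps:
R(c) = 0
o(H) = 2*H
S(s) = s²*(-2 + 2*s) (S(s) = (2*(s - 1))*s² = (2*(-1 + s))*s² = (-2 + 2*s)*s² = s²*(-2 + 2*s))
S(R(8)) - 1*(-4270) = 2*0²*(-1 + 0) - 1*(-4270) = 2*0*(-1) + 4270 = 0 + 4270 = 4270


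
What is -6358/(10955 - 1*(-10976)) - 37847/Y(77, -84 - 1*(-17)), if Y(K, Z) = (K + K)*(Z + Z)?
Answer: 99831267/64652588 ≈ 1.5441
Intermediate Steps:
Y(K, Z) = 4*K*Z (Y(K, Z) = (2*K)*(2*Z) = 4*K*Z)
-6358/(10955 - 1*(-10976)) - 37847/Y(77, -84 - 1*(-17)) = -6358/(10955 - 1*(-10976)) - 37847*1/(308*(-84 - 1*(-17))) = -6358/(10955 + 10976) - 37847*1/(308*(-84 + 17)) = -6358/21931 - 37847/(4*77*(-67)) = -6358*1/21931 - 37847/(-20636) = -6358/21931 - 37847*(-1/20636) = -6358/21931 + 37847/20636 = 99831267/64652588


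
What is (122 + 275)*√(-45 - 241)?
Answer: 397*I*√286 ≈ 6713.9*I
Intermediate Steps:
(122 + 275)*√(-45 - 241) = 397*√(-286) = 397*(I*√286) = 397*I*√286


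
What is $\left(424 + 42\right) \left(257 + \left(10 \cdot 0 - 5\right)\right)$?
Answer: $117432$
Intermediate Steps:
$\left(424 + 42\right) \left(257 + \left(10 \cdot 0 - 5\right)\right) = 466 \left(257 + \left(0 - 5\right)\right) = 466 \left(257 - 5\right) = 466 \cdot 252 = 117432$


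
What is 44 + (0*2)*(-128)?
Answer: 44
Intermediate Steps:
44 + (0*2)*(-128) = 44 + 0*(-128) = 44 + 0 = 44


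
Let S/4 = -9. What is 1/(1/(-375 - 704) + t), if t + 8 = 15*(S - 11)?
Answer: -1079/769328 ≈ -0.0014025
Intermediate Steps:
S = -36 (S = 4*(-9) = -36)
t = -713 (t = -8 + 15*(-36 - 11) = -8 + 15*(-47) = -8 - 705 = -713)
1/(1/(-375 - 704) + t) = 1/(1/(-375 - 704) - 713) = 1/(1/(-1079) - 713) = 1/(-1/1079 - 713) = 1/(-769328/1079) = -1079/769328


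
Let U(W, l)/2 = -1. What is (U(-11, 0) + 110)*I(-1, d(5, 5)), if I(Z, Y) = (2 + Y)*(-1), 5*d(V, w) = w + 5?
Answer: -432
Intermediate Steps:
U(W, l) = -2 (U(W, l) = 2*(-1) = -2)
d(V, w) = 1 + w/5 (d(V, w) = (w + 5)/5 = (5 + w)/5 = 1 + w/5)
I(Z, Y) = -2 - Y
(U(-11, 0) + 110)*I(-1, d(5, 5)) = (-2 + 110)*(-2 - (1 + (⅕)*5)) = 108*(-2 - (1 + 1)) = 108*(-2 - 1*2) = 108*(-2 - 2) = 108*(-4) = -432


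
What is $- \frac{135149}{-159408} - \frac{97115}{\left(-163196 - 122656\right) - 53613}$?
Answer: $\frac{4090617547}{3607562448} \approx 1.1339$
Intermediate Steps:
$- \frac{135149}{-159408} - \frac{97115}{\left(-163196 - 122656\right) - 53613} = \left(-135149\right) \left(- \frac{1}{159408}\right) - \frac{97115}{-285852 - 53613} = \frac{135149}{159408} - \frac{97115}{-339465} = \frac{135149}{159408} - - \frac{19423}{67893} = \frac{135149}{159408} + \frac{19423}{67893} = \frac{4090617547}{3607562448}$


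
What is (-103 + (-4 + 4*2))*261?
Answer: -25839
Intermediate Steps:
(-103 + (-4 + 4*2))*261 = (-103 + (-4 + 8))*261 = (-103 + 4)*261 = -99*261 = -25839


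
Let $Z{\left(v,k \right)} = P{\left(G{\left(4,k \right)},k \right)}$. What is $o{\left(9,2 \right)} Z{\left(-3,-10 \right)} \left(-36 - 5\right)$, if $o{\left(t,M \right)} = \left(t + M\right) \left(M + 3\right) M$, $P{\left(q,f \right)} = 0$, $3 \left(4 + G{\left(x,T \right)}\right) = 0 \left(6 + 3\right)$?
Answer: $0$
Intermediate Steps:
$G{\left(x,T \right)} = -4$ ($G{\left(x,T \right)} = -4 + \frac{0 \left(6 + 3\right)}{3} = -4 + \frac{0 \cdot 9}{3} = -4 + \frac{1}{3} \cdot 0 = -4 + 0 = -4$)
$Z{\left(v,k \right)} = 0$
$o{\left(t,M \right)} = M \left(3 + M\right) \left(M + t\right)$ ($o{\left(t,M \right)} = \left(M + t\right) \left(3 + M\right) M = \left(3 + M\right) \left(M + t\right) M = M \left(3 + M\right) \left(M + t\right)$)
$o{\left(9,2 \right)} Z{\left(-3,-10 \right)} \left(-36 - 5\right) = 2 \left(2^{2} + 3 \cdot 2 + 3 \cdot 9 + 2 \cdot 9\right) 0 \left(-36 - 5\right) = 2 \left(4 + 6 + 27 + 18\right) 0 \left(-41\right) = 2 \cdot 55 \cdot 0 \left(-41\right) = 110 \cdot 0 \left(-41\right) = 0 \left(-41\right) = 0$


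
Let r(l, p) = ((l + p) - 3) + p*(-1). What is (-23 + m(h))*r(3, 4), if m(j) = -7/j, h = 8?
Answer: 0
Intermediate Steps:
r(l, p) = -3 + l (r(l, p) = (-3 + l + p) - p = -3 + l)
(-23 + m(h))*r(3, 4) = (-23 - 7/8)*(-3 + 3) = (-23 - 7*1/8)*0 = (-23 - 7/8)*0 = -191/8*0 = 0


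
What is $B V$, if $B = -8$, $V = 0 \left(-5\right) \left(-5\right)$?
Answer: $0$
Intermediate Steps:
$V = 0$ ($V = 0 \left(-5\right) = 0$)
$B V = \left(-8\right) 0 = 0$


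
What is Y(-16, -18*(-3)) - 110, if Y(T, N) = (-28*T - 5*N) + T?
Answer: 52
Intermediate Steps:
Y(T, N) = -27*T - 5*N
Y(-16, -18*(-3)) - 110 = (-27*(-16) - (-90)*(-3)) - 110 = (432 - 5*54) - 110 = (432 - 270) - 110 = 162 - 110 = 52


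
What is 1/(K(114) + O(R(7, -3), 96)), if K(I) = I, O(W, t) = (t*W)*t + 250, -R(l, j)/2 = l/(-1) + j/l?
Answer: 7/961012 ≈ 7.2840e-6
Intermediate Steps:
R(l, j) = 2*l - 2*j/l (R(l, j) = -2*(l/(-1) + j/l) = -2*(l*(-1) + j/l) = -2*(-l + j/l) = 2*l - 2*j/l)
O(W, t) = 250 + W*t² (O(W, t) = (W*t)*t + 250 = W*t² + 250 = 250 + W*t²)
1/(K(114) + O(R(7, -3), 96)) = 1/(114 + (250 + (2*7 - 2*(-3)/7)*96²)) = 1/(114 + (250 + (14 - 2*(-3)*⅐)*9216)) = 1/(114 + (250 + (14 + 6/7)*9216)) = 1/(114 + (250 + (104/7)*9216)) = 1/(114 + (250 + 958464/7)) = 1/(114 + 960214/7) = 1/(961012/7) = 7/961012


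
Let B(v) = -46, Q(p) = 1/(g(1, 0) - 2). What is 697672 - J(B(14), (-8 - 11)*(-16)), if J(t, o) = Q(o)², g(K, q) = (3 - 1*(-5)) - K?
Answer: 17441799/25 ≈ 6.9767e+5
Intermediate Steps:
g(K, q) = 8 - K (g(K, q) = (3 + 5) - K = 8 - K)
Q(p) = ⅕ (Q(p) = 1/((8 - 1*1) - 2) = 1/((8 - 1) - 2) = 1/(7 - 2) = 1/5 = ⅕)
J(t, o) = 1/25 (J(t, o) = (⅕)² = 1/25)
697672 - J(B(14), (-8 - 11)*(-16)) = 697672 - 1*1/25 = 697672 - 1/25 = 17441799/25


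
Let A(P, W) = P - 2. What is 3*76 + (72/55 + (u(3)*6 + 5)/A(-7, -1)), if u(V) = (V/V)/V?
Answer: 113123/495 ≈ 228.53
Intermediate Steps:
u(V) = 1/V
A(P, W) = -2 + P
3*76 + (72/55 + (u(3)*6 + 5)/A(-7, -1)) = 3*76 + (72/55 + (6/3 + 5)/(-2 - 7)) = 228 + (72*(1/55) + ((⅓)*6 + 5)/(-9)) = 228 + (72/55 + (2 + 5)*(-⅑)) = 228 + (72/55 + 7*(-⅑)) = 228 + (72/55 - 7/9) = 228 + 263/495 = 113123/495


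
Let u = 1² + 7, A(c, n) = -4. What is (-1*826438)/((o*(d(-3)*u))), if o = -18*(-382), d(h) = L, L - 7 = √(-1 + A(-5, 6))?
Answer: -2892533/1485216 + 413219*I*√5/1485216 ≈ -1.9475 + 0.62212*I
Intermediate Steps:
L = 7 + I*√5 (L = 7 + √(-1 - 4) = 7 + √(-5) = 7 + I*√5 ≈ 7.0 + 2.2361*I)
d(h) = 7 + I*√5
o = 6876
u = 8 (u = 1 + 7 = 8)
(-1*826438)/((o*(d(-3)*u))) = (-1*826438)/((6876*((7 + I*√5)*8))) = -826438*1/(6876*(56 + 8*I*√5)) = -826438/(385056 + 55008*I*√5)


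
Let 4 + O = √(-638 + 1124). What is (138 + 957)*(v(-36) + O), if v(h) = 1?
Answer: -3285 + 9855*√6 ≈ 20855.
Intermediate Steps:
O = -4 + 9*√6 (O = -4 + √(-638 + 1124) = -4 + √486 = -4 + 9*√6 ≈ 18.045)
(138 + 957)*(v(-36) + O) = (138 + 957)*(1 + (-4 + 9*√6)) = 1095*(-3 + 9*√6) = -3285 + 9855*√6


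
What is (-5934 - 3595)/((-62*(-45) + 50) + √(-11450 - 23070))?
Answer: -676559/202503 + 9529*I*√8630/4050060 ≈ -3.341 + 0.21857*I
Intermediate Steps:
(-5934 - 3595)/((-62*(-45) + 50) + √(-11450 - 23070)) = -9529/((2790 + 50) + √(-34520)) = -9529/(2840 + 2*I*√8630)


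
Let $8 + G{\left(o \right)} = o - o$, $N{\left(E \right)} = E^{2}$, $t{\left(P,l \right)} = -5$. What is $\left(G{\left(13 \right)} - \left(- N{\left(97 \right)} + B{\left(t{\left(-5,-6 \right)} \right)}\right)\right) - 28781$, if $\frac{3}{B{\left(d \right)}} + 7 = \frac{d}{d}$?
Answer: $- \frac{38759}{2} \approx -19380.0$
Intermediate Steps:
$B{\left(d \right)} = - \frac{1}{2}$ ($B{\left(d \right)} = \frac{3}{-7 + \frac{d}{d}} = \frac{3}{-7 + 1} = \frac{3}{-6} = 3 \left(- \frac{1}{6}\right) = - \frac{1}{2}$)
$G{\left(o \right)} = -8$ ($G{\left(o \right)} = -8 + \left(o - o\right) = -8 + 0 = -8$)
$\left(G{\left(13 \right)} - \left(- N{\left(97 \right)} + B{\left(t{\left(-5,-6 \right)} \right)}\right)\right) - 28781 = \left(-8 - \left(- \frac{1}{2} - 97^{2}\right)\right) - 28781 = \left(-8 + \left(9409 + \frac{1}{2}\right)\right) - 28781 = \left(-8 + \frac{18819}{2}\right) - 28781 = \frac{18803}{2} - 28781 = - \frac{38759}{2}$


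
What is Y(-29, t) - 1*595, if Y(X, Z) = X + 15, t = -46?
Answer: -609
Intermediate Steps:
Y(X, Z) = 15 + X
Y(-29, t) - 1*595 = (15 - 29) - 1*595 = -14 - 595 = -609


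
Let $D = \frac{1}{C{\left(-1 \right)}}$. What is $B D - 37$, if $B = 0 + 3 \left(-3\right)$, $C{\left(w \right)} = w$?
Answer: $-28$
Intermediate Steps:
$B = -9$ ($B = 0 - 9 = -9$)
$D = -1$ ($D = \frac{1}{-1} = -1$)
$B D - 37 = \left(-9\right) \left(-1\right) - 37 = 9 - 37 = -28$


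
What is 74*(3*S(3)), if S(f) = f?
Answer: 666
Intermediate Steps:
74*(3*S(3)) = 74*(3*3) = 74*9 = 666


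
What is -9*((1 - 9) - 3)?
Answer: 99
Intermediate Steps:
-9*((1 - 9) - 3) = -9*(-8 - 3) = -9*(-11) = 99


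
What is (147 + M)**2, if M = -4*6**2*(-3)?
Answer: 335241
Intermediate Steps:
M = 432 (M = -4*36*(-3) = -144*(-3) = 432)
(147 + M)**2 = (147 + 432)**2 = 579**2 = 335241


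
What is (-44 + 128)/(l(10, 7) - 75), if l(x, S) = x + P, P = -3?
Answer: -21/17 ≈ -1.2353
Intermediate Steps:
l(x, S) = -3 + x (l(x, S) = x - 3 = -3 + x)
(-44 + 128)/(l(10, 7) - 75) = (-44 + 128)/((-3 + 10) - 75) = 84/(7 - 75) = 84/(-68) = 84*(-1/68) = -21/17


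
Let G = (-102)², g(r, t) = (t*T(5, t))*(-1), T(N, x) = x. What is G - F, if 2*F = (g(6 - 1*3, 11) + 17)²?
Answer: 4996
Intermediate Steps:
g(r, t) = -t² (g(r, t) = (t*t)*(-1) = t²*(-1) = -t²)
F = 5408 (F = (-1*11² + 17)²/2 = (-1*121 + 17)²/2 = (-121 + 17)²/2 = (½)*(-104)² = (½)*10816 = 5408)
G = 10404
G - F = 10404 - 1*5408 = 10404 - 5408 = 4996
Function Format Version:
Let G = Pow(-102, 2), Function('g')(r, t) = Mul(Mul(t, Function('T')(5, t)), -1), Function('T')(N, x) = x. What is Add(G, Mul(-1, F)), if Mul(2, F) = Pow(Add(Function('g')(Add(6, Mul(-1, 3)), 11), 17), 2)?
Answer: 4996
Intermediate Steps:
Function('g')(r, t) = Mul(-1, Pow(t, 2)) (Function('g')(r, t) = Mul(Mul(t, t), -1) = Mul(Pow(t, 2), -1) = Mul(-1, Pow(t, 2)))
F = 5408 (F = Mul(Rational(1, 2), Pow(Add(Mul(-1, Pow(11, 2)), 17), 2)) = Mul(Rational(1, 2), Pow(Add(Mul(-1, 121), 17), 2)) = Mul(Rational(1, 2), Pow(Add(-121, 17), 2)) = Mul(Rational(1, 2), Pow(-104, 2)) = Mul(Rational(1, 2), 10816) = 5408)
G = 10404
Add(G, Mul(-1, F)) = Add(10404, Mul(-1, 5408)) = Add(10404, -5408) = 4996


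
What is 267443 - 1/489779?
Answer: 130987965096/489779 ≈ 2.6744e+5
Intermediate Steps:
267443 - 1/489779 = 130987965096/489779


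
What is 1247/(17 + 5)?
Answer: 1247/22 ≈ 56.682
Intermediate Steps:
1247/(17 + 5) = 1247/22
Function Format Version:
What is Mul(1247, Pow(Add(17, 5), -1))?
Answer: Rational(1247, 22) ≈ 56.682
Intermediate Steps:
Mul(1247, Pow(Add(17, 5), -1)) = Mul(1247, Pow(22, -1)) = Mul(1247, Rational(1, 22)) = Rational(1247, 22)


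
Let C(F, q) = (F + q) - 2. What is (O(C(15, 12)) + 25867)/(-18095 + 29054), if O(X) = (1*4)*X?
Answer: 25967/10959 ≈ 2.3695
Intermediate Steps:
C(F, q) = -2 + F + q
O(X) = 4*X
(O(C(15, 12)) + 25867)/(-18095 + 29054) = (4*(-2 + 15 + 12) + 25867)/(-18095 + 29054) = (4*25 + 25867)/10959 = (100 + 25867)*(1/10959) = 25967*(1/10959) = 25967/10959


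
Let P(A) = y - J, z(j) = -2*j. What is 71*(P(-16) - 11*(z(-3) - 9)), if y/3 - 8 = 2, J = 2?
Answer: 4331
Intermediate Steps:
y = 30 (y = 24 + 3*2 = 24 + 6 = 30)
P(A) = 28 (P(A) = 30 - 1*2 = 30 - 2 = 28)
71*(P(-16) - 11*(z(-3) - 9)) = 71*(28 - 11*(-2*(-3) - 9)) = 71*(28 - 11*(6 - 9)) = 71*(28 - 11*(-3)) = 71*(28 + 33) = 71*61 = 4331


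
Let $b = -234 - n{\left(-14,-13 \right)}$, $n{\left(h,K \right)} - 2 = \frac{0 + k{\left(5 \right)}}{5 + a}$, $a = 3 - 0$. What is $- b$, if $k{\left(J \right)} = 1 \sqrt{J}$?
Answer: $236 + \frac{\sqrt{5}}{8} \approx 236.28$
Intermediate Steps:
$a = 3$ ($a = 3 + 0 = 3$)
$k{\left(J \right)} = \sqrt{J}$
$n{\left(h,K \right)} = 2 + \frac{\sqrt{5}}{8}$ ($n{\left(h,K \right)} = 2 + \frac{0 + \sqrt{5}}{5 + 3} = 2 + \frac{\sqrt{5}}{8}$)
$b = -236 - \frac{\sqrt{5}}{8}$ ($b = -234 - \left(2 + \frac{\sqrt{5}}{8}\right) = -236 - \frac{\sqrt{5}}{8} \approx -236.28$)
$- b = - (-236 - \frac{\sqrt{5}}{8}) = 236 + \frac{\sqrt{5}}{8}$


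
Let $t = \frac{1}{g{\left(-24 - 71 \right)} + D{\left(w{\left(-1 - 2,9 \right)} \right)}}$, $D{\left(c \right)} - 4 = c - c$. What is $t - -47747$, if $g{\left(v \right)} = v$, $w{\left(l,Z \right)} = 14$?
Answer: $\frac{4344976}{91} \approx 47747.0$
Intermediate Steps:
$D{\left(c \right)} = 4$ ($D{\left(c \right)} = 4 + \left(c - c\right) = 4 + 0 = 4$)
$t = - \frac{1}{91}$ ($t = \frac{1}{\left(-24 - 71\right) + 4} = \frac{1}{-95 + 4} = \frac{1}{-91} = - \frac{1}{91} \approx -0.010989$)
$t - -47747 = - \frac{1}{91} - -47747 = - \frac{1}{91} + 47747 = \frac{4344976}{91}$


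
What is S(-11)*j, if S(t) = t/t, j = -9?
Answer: -9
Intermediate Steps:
S(t) = 1
S(-11)*j = 1*(-9) = -9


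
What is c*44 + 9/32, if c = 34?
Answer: 47881/32 ≈ 1496.3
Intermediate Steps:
c*44 + 9/32 = 34*44 + 9/32 = 1496 + 9*(1/32) = 1496 + 9/32 = 47881/32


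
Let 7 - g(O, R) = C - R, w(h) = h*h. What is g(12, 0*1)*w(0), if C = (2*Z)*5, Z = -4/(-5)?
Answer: 0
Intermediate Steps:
w(h) = h**2
Z = 4/5 (Z = -4*(-1/5) = 4/5 ≈ 0.80000)
C = 8 (C = (2*(4/5))*5 = (8/5)*5 = 8)
g(O, R) = -1 + R (g(O, R) = 7 - (8 - R) = 7 + (-8 + R) = -1 + R)
g(12, 0*1)*w(0) = (-1 + 0*1)*0**2 = (-1 + 0)*0 = -1*0 = 0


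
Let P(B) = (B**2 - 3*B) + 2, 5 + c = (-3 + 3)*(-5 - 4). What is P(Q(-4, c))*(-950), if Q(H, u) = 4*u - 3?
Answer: -570000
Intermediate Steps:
c = -5 (c = -5 + (-3 + 3)*(-5 - 4) = -5 + 0*(-9) = -5 + 0 = -5)
Q(H, u) = -3 + 4*u
P(B) = 2 + B**2 - 3*B
P(Q(-4, c))*(-950) = (2 + (-3 + 4*(-5))**2 - 3*(-3 + 4*(-5)))*(-950) = (2 + (-3 - 20)**2 - 3*(-3 - 20))*(-950) = (2 + (-23)**2 - 3*(-23))*(-950) = (2 + 529 + 69)*(-950) = 600*(-950) = -570000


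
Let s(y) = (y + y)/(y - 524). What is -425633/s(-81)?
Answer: -257507965/162 ≈ -1.5896e+6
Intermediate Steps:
s(y) = 2*y/(-524 + y) (s(y) = (2*y)/(-524 + y) = 2*y/(-524 + y))
-425633/s(-81) = -425633/(2*(-81)/(-524 - 81)) = -425633/(2*(-81)/(-605)) = -425633/(2*(-81)*(-1/605)) = -425633/162/605 = -425633*605/162 = -257507965/162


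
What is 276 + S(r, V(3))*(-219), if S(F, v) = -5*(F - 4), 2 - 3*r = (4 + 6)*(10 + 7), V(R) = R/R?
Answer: -65424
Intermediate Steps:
V(R) = 1
r = -56 (r = ⅔ - (4 + 6)*(10 + 7)/3 = ⅔ - 10*17/3 = ⅔ - ⅓*170 = ⅔ - 170/3 = -56)
S(F, v) = 20 - 5*F (S(F, v) = -5*(-4 + F) = 20 - 5*F)
276 + S(r, V(3))*(-219) = 276 + (20 - 5*(-56))*(-219) = 276 + (20 + 280)*(-219) = 276 + 300*(-219) = 276 - 65700 = -65424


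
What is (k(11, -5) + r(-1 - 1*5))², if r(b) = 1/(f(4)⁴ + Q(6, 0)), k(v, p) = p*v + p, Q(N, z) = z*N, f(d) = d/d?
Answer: 3481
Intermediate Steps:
f(d) = 1
Q(N, z) = N*z
k(v, p) = p + p*v
r(b) = 1 (r(b) = 1/(1⁴ + 6*0) = 1/(1 + 0) = 1/1 = 1)
(k(11, -5) + r(-1 - 1*5))² = (-5*(1 + 11) + 1)² = (-5*12 + 1)² = (-60 + 1)² = (-59)² = 3481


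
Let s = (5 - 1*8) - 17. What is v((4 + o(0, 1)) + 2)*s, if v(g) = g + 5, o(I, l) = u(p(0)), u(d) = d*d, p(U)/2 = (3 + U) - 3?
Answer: -220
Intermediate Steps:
p(U) = 2*U (p(U) = 2*((3 + U) - 3) = 2*U)
u(d) = d²
o(I, l) = 0 (o(I, l) = (2*0)² = 0² = 0)
v(g) = 5 + g
s = -20 (s = (5 - 8) - 17 = -3 - 17 = -20)
v((4 + o(0, 1)) + 2)*s = (5 + ((4 + 0) + 2))*(-20) = (5 + (4 + 2))*(-20) = (5 + 6)*(-20) = 11*(-20) = -220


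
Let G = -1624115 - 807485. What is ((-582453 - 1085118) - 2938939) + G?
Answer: -7038110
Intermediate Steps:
G = -2431600
((-582453 - 1085118) - 2938939) + G = ((-582453 - 1085118) - 2938939) - 2431600 = (-1667571 - 2938939) - 2431600 = -4606510 - 2431600 = -7038110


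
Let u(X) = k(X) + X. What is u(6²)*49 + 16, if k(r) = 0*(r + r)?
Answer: 1780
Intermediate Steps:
k(r) = 0 (k(r) = 0*(2*r) = 0)
u(X) = X (u(X) = 0 + X = X)
u(6²)*49 + 16 = 6²*49 + 16 = 36*49 + 16 = 1764 + 16 = 1780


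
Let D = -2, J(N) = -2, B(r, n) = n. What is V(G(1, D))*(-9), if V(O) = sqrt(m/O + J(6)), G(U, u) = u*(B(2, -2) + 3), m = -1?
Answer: -9*I*sqrt(6)/2 ≈ -11.023*I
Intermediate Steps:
G(U, u) = u (G(U, u) = u*(-2 + 3) = u*1 = u)
V(O) = sqrt(-2 - 1/O) (V(O) = sqrt(-1/O - 2) = sqrt(-2 - 1/O))
V(G(1, D))*(-9) = sqrt(-2 - 1/(-2))*(-9) = sqrt(-2 - 1*(-1/2))*(-9) = sqrt(-2 + 1/2)*(-9) = sqrt(-3/2)*(-9) = (I*sqrt(6)/2)*(-9) = -9*I*sqrt(6)/2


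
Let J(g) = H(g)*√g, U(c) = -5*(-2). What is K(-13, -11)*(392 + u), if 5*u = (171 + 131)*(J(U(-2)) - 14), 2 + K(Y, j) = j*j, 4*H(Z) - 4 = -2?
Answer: -269892/5 + 17969*√10/5 ≈ -42614.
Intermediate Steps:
H(Z) = ½ (H(Z) = 1 + (¼)*(-2) = 1 - ½ = ½)
K(Y, j) = -2 + j² (K(Y, j) = -2 + j*j = -2 + j²)
U(c) = 10
J(g) = √g/2
u = -4228/5 + 151*√10/5 (u = ((171 + 131)*(√10/2 - 14))/5 = (302*(-14 + √10/2))/5 = (-4228 + 151*√10)/5 = -4228/5 + 151*√10/5 ≈ -750.10)
K(-13, -11)*(392 + u) = (-2 + (-11)²)*(392 + (-4228/5 + 151*√10/5)) = (-2 + 121)*(-2268/5 + 151*√10/5) = 119*(-2268/5 + 151*√10/5) = -269892/5 + 17969*√10/5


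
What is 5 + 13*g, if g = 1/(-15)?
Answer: 62/15 ≈ 4.1333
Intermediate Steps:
g = -1/15 (g = 1*(-1/15) = -1/15 ≈ -0.066667)
5 + 13*g = 5 + 13*(-1/15) = 5 - 13/15 = 62/15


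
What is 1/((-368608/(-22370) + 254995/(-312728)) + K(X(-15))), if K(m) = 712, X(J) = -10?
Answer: 269066360/195789471569 ≈ 0.0013743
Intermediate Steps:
1/((-368608/(-22370) + 254995/(-312728)) + K(X(-15))) = 1/((-368608/(-22370) + 254995/(-312728)) + 712) = 1/((-368608*(-1/22370) + 254995*(-1/312728)) + 712) = 1/((184304/11185 - 19615/24056) + 712) = 1/(4214223249/269066360 + 712) = 1/(195789471569/269066360) = 269066360/195789471569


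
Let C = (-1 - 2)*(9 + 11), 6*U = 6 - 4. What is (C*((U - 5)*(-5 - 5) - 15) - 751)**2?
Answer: 7027801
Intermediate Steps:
U = 1/3 (U = (6 - 4)/6 = (1/6)*2 = 1/3 ≈ 0.33333)
C = -60 (C = -3*20 = -60)
(C*((U - 5)*(-5 - 5) - 15) - 751)**2 = (-60*((1/3 - 5)*(-5 - 5) - 15) - 751)**2 = (-60*(-14/3*(-10) - 15) - 751)**2 = (-60*(140/3 - 15) - 751)**2 = (-60*95/3 - 751)**2 = (-1900 - 751)**2 = (-2651)**2 = 7027801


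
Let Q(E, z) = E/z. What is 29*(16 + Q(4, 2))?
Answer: 522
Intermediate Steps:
29*(16 + Q(4, 2)) = 29*(16 + 4/2) = 29*(16 + 4*(1/2)) = 29*(16 + 2) = 29*18 = 522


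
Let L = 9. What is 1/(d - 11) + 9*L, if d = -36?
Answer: 3806/47 ≈ 80.979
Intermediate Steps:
1/(d - 11) + 9*L = 1/(-36 - 11) + 9*9 = 1/(-47) + 81 = -1/47 + 81 = 3806/47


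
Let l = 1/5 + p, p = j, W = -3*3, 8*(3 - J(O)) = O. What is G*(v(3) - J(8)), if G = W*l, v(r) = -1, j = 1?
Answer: 162/5 ≈ 32.400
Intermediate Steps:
J(O) = 3 - O/8
W = -9
p = 1
l = 6/5 (l = 1/5 + 1 = 1*(⅕) + 1 = ⅕ + 1 = 6/5 ≈ 1.2000)
G = -54/5 (G = -9*6/5 = -54/5 ≈ -10.800)
G*(v(3) - J(8)) = -54*(-1 - (3 - ⅛*8))/5 = -54*(-1 - (3 - 1))/5 = -54*(-1 - 1*2)/5 = -54*(-1 - 2)/5 = -54/5*(-3) = 162/5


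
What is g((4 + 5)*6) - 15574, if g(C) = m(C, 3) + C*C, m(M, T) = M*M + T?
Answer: -9739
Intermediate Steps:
m(M, T) = T + M² (m(M, T) = M² + T = T + M²)
g(C) = 3 + 2*C² (g(C) = (3 + C²) + C*C = (3 + C²) + C² = 3 + 2*C²)
g((4 + 5)*6) - 15574 = (3 + 2*((4 + 5)*6)²) - 15574 = (3 + 2*(9*6)²) - 15574 = (3 + 2*54²) - 15574 = (3 + 2*2916) - 15574 = (3 + 5832) - 15574 = 5835 - 15574 = -9739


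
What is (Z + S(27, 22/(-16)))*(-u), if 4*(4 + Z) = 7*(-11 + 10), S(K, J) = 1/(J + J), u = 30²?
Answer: 60525/11 ≈ 5502.3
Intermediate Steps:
u = 900
S(K, J) = 1/(2*J)
Z = -23/4 (Z = -4 + (7*(-11 + 10))/4 = -4 + (7*(-1))/4 = -4 + (¼)*(-7) = -4 - 7/4 = -23/4 ≈ -5.7500)
(Z + S(27, 22/(-16)))*(-u) = (-23/4 + 1/(2*((22/(-16)))))*(-1*900) = (-23/4 + 1/(2*((22*(-1/16)))))*(-900) = (-23/4 + 1/(2*(-11/8)))*(-900) = (-23/4 + (½)*(-8/11))*(-900) = (-23/4 - 4/11)*(-900) = -269/44*(-900) = 60525/11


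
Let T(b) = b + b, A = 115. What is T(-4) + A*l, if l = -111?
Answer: -12773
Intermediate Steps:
T(b) = 2*b
T(-4) + A*l = 2*(-4) + 115*(-111) = -8 - 12765 = -12773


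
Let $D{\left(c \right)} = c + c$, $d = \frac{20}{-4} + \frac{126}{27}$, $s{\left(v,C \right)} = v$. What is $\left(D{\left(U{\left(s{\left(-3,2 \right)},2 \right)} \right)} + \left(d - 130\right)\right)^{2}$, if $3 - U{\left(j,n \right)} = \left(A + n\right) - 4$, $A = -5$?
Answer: $\frac{109561}{9} \approx 12173.0$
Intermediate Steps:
$d = - \frac{1}{3}$ ($d = 20 \left(- \frac{1}{4}\right) + 126 \cdot \frac{1}{27} = -5 + \frac{14}{3} = - \frac{1}{3} \approx -0.33333$)
$U{\left(j,n \right)} = 12 - n$ ($U{\left(j,n \right)} = 3 - \left(\left(-5 + n\right) - 4\right) = 3 - \left(-9 + n\right) = 12 - n$)
$D{\left(c \right)} = 2 c$
$\left(D{\left(U{\left(s{\left(-3,2 \right)},2 \right)} \right)} + \left(d - 130\right)\right)^{2} = \left(2 \left(12 - 2\right) - \frac{391}{3}\right)^{2} = \left(2 \cdot 10 - \frac{391}{3}\right)^{2} = \left(20 - \frac{391}{3}\right)^{2} = \left(- \frac{331}{3}\right)^{2} = \frac{109561}{9}$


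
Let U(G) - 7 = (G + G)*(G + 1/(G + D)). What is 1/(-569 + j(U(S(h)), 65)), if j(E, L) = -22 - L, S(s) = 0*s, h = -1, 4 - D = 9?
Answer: -1/656 ≈ -0.0015244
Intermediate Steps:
D = -5 (D = 4 - 1*9 = 4 - 9 = -5)
S(s) = 0
U(G) = 7 + 2*G*(G + 1/(-5 + G)) (U(G) = 7 + (G + G)*(G + 1/(G - 5)) = 7 + (2*G)*(G + 1/(-5 + G)) = 7 + 2*G*(G + 1/(-5 + G)))
1/(-569 + j(U(S(h)), 65)) = 1/(-569 + (-22 - 1*65)) = 1/(-569 + (-22 - 65)) = 1/(-569 - 87) = 1/(-656) = -1/656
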